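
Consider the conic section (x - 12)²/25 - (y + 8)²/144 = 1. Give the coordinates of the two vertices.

(7, -8) and (17, -8)

Center (12, -8). The positive term is the x-term, so the transverse axis is horizontal; a² = 25, b² = 144.
a = 5. Vertices at (h ± a, k).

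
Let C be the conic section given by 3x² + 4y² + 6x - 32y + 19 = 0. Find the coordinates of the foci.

(-3, 4) and (1, 4)

Collect terms: 3(x² + 2x) + 4(y² - 8y) = -19
Completing the square gives 3(x + 1)² + 4(y - 4)² = -19 + 3 + 64 = 48.
Dividing both sides by 48: (x + 1)²/16 + (y - 4)²/12 = 1
Ellipse, center (-1, 4), major axis horizontal; a² = 16, b² = 12.
c² = a² - b² = 16 - 12 = 4, so c = 2.
Foci lie on the horizontal axis through the center: (h ± c, k).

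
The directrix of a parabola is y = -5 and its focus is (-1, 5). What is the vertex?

(-1, 0)

The vertex is the midpoint between the focus and the directrix along the axis of symmetry.
Axis is vertical (directrix is horizontal). Vertex y-coordinate = (5 + (-5))/2 = 0; x-coordinate = -1.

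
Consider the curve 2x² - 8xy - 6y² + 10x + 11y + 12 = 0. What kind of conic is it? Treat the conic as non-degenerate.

A = 2, B = -8, C = -6.
Discriminant B² − 4AC = (-8)² − 4·2·(-6) = 112.
B² − 4AC > 0 ⇒ hyperbola.

hyperbola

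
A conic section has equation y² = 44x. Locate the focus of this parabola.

(11, 0)

Vertex (0, 0); 4p = 44 so p = 11. Opens right.
Focus is p units from the vertex along the axis: (h + p, k).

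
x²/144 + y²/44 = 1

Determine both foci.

Center (0, 0). The larger denominator 144 sits under the x-term, so the major axis is horizontal; a² = 144, b² = 44.
c² = a² - b² = 144 - 44 = 100, so c = 10.
Foci lie on the horizontal axis through the center: (h ± c, k).

(-10, 0) and (10, 0)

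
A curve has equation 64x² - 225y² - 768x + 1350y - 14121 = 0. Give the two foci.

(-11, 3) and (23, 3)

Group the x- and y-terms: 64(x² - 12x) -225(y² - 6y) = 14121
64(x - 6)² -225(y - 3)² = 14121 + 2304 - 2025 = 14400
Divide by 14400: (x - 6)²/225 - (y - 3)²/64 = 1
Hyperbola, center (6, 3), transverse axis horizontal; a² = 225, b² = 64.
c² = a² + b² = 225 + 64 = 289, so c = 17.
Foci lie on the horizontal axis through the center: (h ± c, k).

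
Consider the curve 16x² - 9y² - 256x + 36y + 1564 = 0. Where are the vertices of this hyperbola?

(8, -6) and (8, 10)

16(x² - 16x) -9(y² - 4y) = -1564
Complete the square: 16(x - 8)² -9(y - 2)² = -1564 + 1024 - 36 = -576
Dividing both sides by -576: (y - 2)²/64 - (x - 8)²/36 = 1
Hyperbola, center (8, 2), transverse axis vertical; a² = 64, b² = 36.
a = 8. Vertices at (h, k ± a).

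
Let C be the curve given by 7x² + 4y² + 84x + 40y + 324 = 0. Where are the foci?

(-6, -5 - √3) and (-6, -5 + √3)

Group the x- and y-terms: 7(x² + 12x) + 4(y² + 10y) = -324
Complete the square in x and y: 7(x + 6)² + 4(y + 5)² = -324 + 252 + 100 = 28
Dividing both sides by 28: (x + 6)²/4 + (y + 5)²/7 = 1
Ellipse, center (-6, -5), major axis vertical; a² = 7, b² = 4.
c² = a² - b² = 7 - 4 = 3, so c = √3.
Foci lie on the vertical axis through the center: (h, k ± c).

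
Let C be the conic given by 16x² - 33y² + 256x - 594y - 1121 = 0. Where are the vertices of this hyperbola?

16(x² + 16x) -33(y² + 18y) = 1121
Complete the square: 16(x + 8)² -33(y + 9)² = 1121 + 1024 - 2673 = -528
Dividing both sides by -528: (y + 9)²/16 - (x + 8)²/33 = 1
Hyperbola, center (-8, -9), transverse axis vertical; a² = 16, b² = 33.
a = 4. Vertices at (h, k ± a).

(-8, -13) and (-8, -5)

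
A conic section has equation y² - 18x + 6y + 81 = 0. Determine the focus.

Only y is squared. Complete the square in y: (y + 3)² = 18(x - 4).
Vertex (4, -3); 4p = 18 so p = 9/2. Opens right.
Focus is p units from the vertex along the axis: (h + p, k).

(17/2, -3)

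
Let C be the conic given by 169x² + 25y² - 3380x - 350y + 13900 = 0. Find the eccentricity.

Collect terms: 169(x² - 20x) + 25(y² - 14y) = -13900
Completing the square gives 169(x - 10)² + 25(y - 7)² = -13900 + 16900 + 1225 = 4225.
Divide through by 4225 to get (x - 10)²/25 + (y - 7)²/169 = 1.
Ellipse, center (10, 7), major axis vertical; a² = 169, b² = 25.
c² = a² - b² = 144, so c = 12.
e = c/a = 12/13.

e = 12/13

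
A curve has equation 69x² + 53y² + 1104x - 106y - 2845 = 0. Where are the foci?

69(x² + 16x) + 53(y² - 2y) = 2845
Complete the square in x and y: 69(x + 8)² + 53(y - 1)² = 2845 + 4416 + 53 = 7314
Dividing both sides by 7314: (x + 8)²/106 + (y - 1)²/138 = 1
Ellipse, center (-8, 1), major axis vertical; a² = 138, b² = 106.
c² = a² - b² = 138 - 106 = 32, so c = 4√2.
Foci lie on the vertical axis through the center: (h, k ± c).

(-8, 1 - 4√2) and (-8, 1 + 4√2)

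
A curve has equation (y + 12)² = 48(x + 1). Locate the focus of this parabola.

Vertex (-1, -12); 4p = 48 so p = 12. Opens right.
Focus is p units from the vertex along the axis: (h + p, k).

(11, -12)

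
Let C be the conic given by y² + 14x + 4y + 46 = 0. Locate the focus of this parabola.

Only y is squared. Complete the square in y: (y + 2)² = -14(x + 3).
Vertex (-3, -2); 4p = -14 so p = -7/2. Opens left.
Focus is p units from the vertex along the axis: (h + p, k).

(-13/2, -2)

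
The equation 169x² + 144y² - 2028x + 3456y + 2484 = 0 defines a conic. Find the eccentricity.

Group: 169(x² - 12x) + 144(y² + 24y) = -2484
Complete the square in x and y: 169(x - 6)² + 144(y + 12)² = -2484 + 6084 + 20736 = 24336
Divide by 24336: (x - 6)²/144 + (y + 12)²/169 = 1
Ellipse, center (6, -12), major axis vertical; a² = 169, b² = 144.
c² = a² - b² = 25, so c = 5.
e = c/a = 5/13.

e = 5/13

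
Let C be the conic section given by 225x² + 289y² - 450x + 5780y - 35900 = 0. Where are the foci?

Group: 225(x² - 2x) + 289(y² + 20y) = 35900
Complete the square: 225(x - 1)² + 289(y + 10)² = 35900 + 225 + 28900 = 65025
Divide by 65025: (x - 1)²/289 + (y + 10)²/225 = 1
Ellipse, center (1, -10), major axis horizontal; a² = 289, b² = 225.
c² = a² - b² = 289 - 225 = 64, so c = 8.
Foci lie on the horizontal axis through the center: (h ± c, k).

(-7, -10) and (9, -10)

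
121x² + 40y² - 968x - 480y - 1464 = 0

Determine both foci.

(4, -3) and (4, 15)

Rearranging, 121(x² - 8x) + 40(y² - 12y) = 1464.
Complete the square: 121(x - 4)² + 40(y - 6)² = 1464 + 1936 + 1440 = 4840
Divide through by 4840 to get (x - 4)²/40 + (y - 6)²/121 = 1.
Ellipse, center (4, 6), major axis vertical; a² = 121, b² = 40.
c² = a² - b² = 121 - 40 = 81, so c = 9.
Foci lie on the vertical axis through the center: (h, k ± c).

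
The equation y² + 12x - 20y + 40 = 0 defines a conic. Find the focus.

Only y is squared. Complete the square in y: (y - 10)² = -12(x - 5).
Vertex (5, 10); 4p = -12 so p = -3. Opens left.
Focus is p units from the vertex along the axis: (h + p, k).

(2, 10)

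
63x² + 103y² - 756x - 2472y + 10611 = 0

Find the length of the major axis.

2√103

Rearranging, 63(x² - 12x) + 103(y² - 24y) = -10611.
Complete the square in x and y: 63(x - 6)² + 103(y - 12)² = -10611 + 2268 + 14832 = 6489
Dividing both sides by 6489: (x - 6)²/103 + (y - 12)²/63 = 1
Ellipse, center (6, 12), major axis horizontal; a² = 103, b² = 63.
a² = 103 so a = √103; the major axis has length 2a = 2√103.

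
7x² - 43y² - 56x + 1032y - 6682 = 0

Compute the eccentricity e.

Group the x- and y-terms: 7(x² - 8x) -43(y² - 24y) = 6682
Completing the square gives 7(x - 4)² -43(y - 12)² = 6682 + 112 - 6192 = 602.
Divide through by 602 to get (x - 4)²/86 - (y - 12)²/14 = 1.
Hyperbola, center (4, 12), transverse axis horizontal; a² = 86, b² = 14.
c² = a² + b² = 100, so c = 10.
e = c/a = 10/√86 = 5√86/43.

e = 5√86/43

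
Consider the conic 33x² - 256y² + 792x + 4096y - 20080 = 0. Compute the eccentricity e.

Rearranging, 33(x² + 24x) -256(y² - 16y) = 20080.
Complete the square: 33(x + 12)² -256(y - 8)² = 20080 + 4752 - 16384 = 8448
Dividing both sides by 8448: (x + 12)²/256 - (y - 8)²/33 = 1
Hyperbola, center (-12, 8), transverse axis horizontal; a² = 256, b² = 33.
c² = a² + b² = 289, so c = 17.
e = c/a = 17/16.

e = 17/16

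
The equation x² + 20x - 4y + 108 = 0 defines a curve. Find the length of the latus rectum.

4

Only x is squared. Complete the square in x: (x + 10)² = 4(y - 2).
Vertex (-10, 2); 4p = 4 so p = 1. Opens up.
Latus rectum length = |4p| = 4.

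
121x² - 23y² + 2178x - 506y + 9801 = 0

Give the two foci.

Collect terms: 121(x² + 18x) -23(y² + 22y) = -9801
Completing the square gives 121(x + 9)² -23(y + 11)² = -9801 + 9801 - 2783 = -2783.
Divide by -2783: (y + 11)²/121 - (x + 9)²/23 = 1
Hyperbola, center (-9, -11), transverse axis vertical; a² = 121, b² = 23.
c² = a² + b² = 121 + 23 = 144, so c = 12.
Foci lie on the vertical axis through the center: (h, k ± c).

(-9, -23) and (-9, 1)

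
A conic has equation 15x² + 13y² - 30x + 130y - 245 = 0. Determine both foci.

Collect terms: 15(x² - 2x) + 13(y² + 10y) = 245
Complete the square: 15(x - 1)² + 13(y + 5)² = 245 + 15 + 325 = 585
Dividing both sides by 585: (x - 1)²/39 + (y + 5)²/45 = 1
Ellipse, center (1, -5), major axis vertical; a² = 45, b² = 39.
c² = a² - b² = 45 - 39 = 6, so c = √6.
Foci lie on the vertical axis through the center: (h, k ± c).

(1, -5 - √6) and (1, -5 + √6)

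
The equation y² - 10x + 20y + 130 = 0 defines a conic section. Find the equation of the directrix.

x = 1/2

Only y is squared. Complete the square in y: (y + 10)² = 10(x - 3).
Vertex (3, -10); 4p = 10 so p = 5/2. Opens right.
Directrix is the vertical line x = h − p = 3 − (5/2) = 1/2.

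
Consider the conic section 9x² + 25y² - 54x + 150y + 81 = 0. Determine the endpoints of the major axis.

(-2, -3) and (8, -3)

Rearranging, 9(x² - 6x) + 25(y² + 6y) = -81.
9(x - 3)² + 25(y + 3)² = -81 + 81 + 225 = 225
Dividing both sides by 225: (x - 3)²/25 + (y + 3)²/9 = 1
Ellipse, center (3, -3), major axis horizontal; a² = 25, b² = 9.
a = 5. Vertices at (h ± a, k).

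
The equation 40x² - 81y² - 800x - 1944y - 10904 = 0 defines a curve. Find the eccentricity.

e = 11/9

Rearranging, 40(x² - 20x) -81(y² + 24y) = 10904.
Completing the square gives 40(x - 10)² -81(y + 12)² = 10904 + 4000 - 11664 = 3240.
Divide by 3240: (x - 10)²/81 - (y + 12)²/40 = 1
Hyperbola, center (10, -12), transverse axis horizontal; a² = 81, b² = 40.
c² = a² + b² = 121, so c = 11.
e = c/a = 11/9.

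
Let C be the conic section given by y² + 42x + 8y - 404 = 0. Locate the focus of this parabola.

(-1/2, -4)

Only y is squared. Complete the square in y: (y + 4)² = -42(x - 10).
Vertex (10, -4); 4p = -42 so p = -21/2. Opens left.
Focus is p units from the vertex along the axis: (h + p, k).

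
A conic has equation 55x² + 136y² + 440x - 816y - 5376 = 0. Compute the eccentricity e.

e = 9√34/68

Group: 55(x² + 8x) + 136(y² - 6y) = 5376
Complete the square: 55(x + 4)² + 136(y - 3)² = 5376 + 880 + 1224 = 7480
Dividing both sides by 7480: (x + 4)²/136 + (y - 3)²/55 = 1
Ellipse, center (-4, 3), major axis horizontal; a² = 136, b² = 55.
c² = a² - b² = 81, so c = 9.
e = c/a = 9/2√34 = 9√34/68.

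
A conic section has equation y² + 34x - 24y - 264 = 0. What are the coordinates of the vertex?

(12, 12)

Only y is squared. Complete the square in y: (y - 12)² = -34(x - 12).
Vertex (12, 12); 4p = -34 so p = -17/2. Opens left.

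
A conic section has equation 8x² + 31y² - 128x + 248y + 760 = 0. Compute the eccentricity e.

e = √713/31

Group: 8(x² - 16x) + 31(y² + 8y) = -760
8(x - 8)² + 31(y + 4)² = -760 + 512 + 496 = 248
Divide through by 248 to get (x - 8)²/31 + (y + 4)²/8 = 1.
Ellipse, center (8, -4), major axis horizontal; a² = 31, b² = 8.
c² = a² - b² = 23, so c = √23.
e = c/a = √23/√31 = √713/31.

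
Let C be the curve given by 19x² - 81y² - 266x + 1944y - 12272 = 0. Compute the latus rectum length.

Group the x- and y-terms: 19(x² - 14x) -81(y² - 24y) = 12272
Completing the square gives 19(x - 7)² -81(y - 12)² = 12272 + 931 - 11664 = 1539.
Dividing both sides by 1539: (x - 7)²/81 - (y - 12)²/19 = 1
Hyperbola, center (7, 12), transverse axis horizontal; a² = 81, b² = 19.
Latus rectum length = 2b²/a = 2·19/9 = 38/9.

38/9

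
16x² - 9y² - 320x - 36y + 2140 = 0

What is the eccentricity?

Collect terms: 16(x² - 20x) -9(y² + 4y) = -2140
Complete the square: 16(x - 10)² -9(y + 2)² = -2140 + 1600 - 36 = -576
Divide through by -576 to get (y + 2)²/64 - (x - 10)²/36 = 1.
Hyperbola, center (10, -2), transverse axis vertical; a² = 64, b² = 36.
c² = a² + b² = 100, so c = 10.
e = c/a = 10/8 = 5/4.

e = 5/4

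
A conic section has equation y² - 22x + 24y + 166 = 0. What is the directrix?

Only y is squared. Complete the square in y: (y + 12)² = 22(x - 1).
Vertex (1, -12); 4p = 22 so p = 11/2. Opens right.
Directrix is the vertical line x = h − p = 1 − (11/2) = -9/2.

x = -9/2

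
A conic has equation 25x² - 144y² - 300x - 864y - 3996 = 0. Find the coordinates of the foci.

Group the x- and y-terms: 25(x² - 12x) -144(y² + 6y) = 3996
Complete the square in x and y: 25(x - 6)² -144(y + 3)² = 3996 + 900 - 1296 = 3600
Divide through by 3600 to get (x - 6)²/144 - (y + 3)²/25 = 1.
Hyperbola, center (6, -3), transverse axis horizontal; a² = 144, b² = 25.
c² = a² + b² = 144 + 25 = 169, so c = 13.
Foci lie on the horizontal axis through the center: (h ± c, k).

(-7, -3) and (19, -3)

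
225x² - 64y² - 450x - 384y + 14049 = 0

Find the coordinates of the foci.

(1, -20) and (1, 14)

225(x² - 2x) -64(y² + 6y) = -14049
Complete the square in x and y: 225(x - 1)² -64(y + 3)² = -14049 + 225 - 576 = -14400
Dividing both sides by -14400: (y + 3)²/225 - (x - 1)²/64 = 1
Hyperbola, center (1, -3), transverse axis vertical; a² = 225, b² = 64.
c² = a² + b² = 225 + 64 = 289, so c = 17.
Foci lie on the vertical axis through the center: (h, k ± c).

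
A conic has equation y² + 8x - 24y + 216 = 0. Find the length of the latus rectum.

Only y is squared. Complete the square in y: (y - 12)² = -8(x + 9).
Vertex (-9, 12); 4p = -8 so p = -2. Opens left.
Latus rectum length = |4p| = 8.

8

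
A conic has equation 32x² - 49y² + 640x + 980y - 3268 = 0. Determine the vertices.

Group: 32(x² + 20x) -49(y² - 20y) = 3268
Complete the square in x and y: 32(x + 10)² -49(y - 10)² = 3268 + 3200 - 4900 = 1568
Divide through by 1568 to get (x + 10)²/49 - (y - 10)²/32 = 1.
Hyperbola, center (-10, 10), transverse axis horizontal; a² = 49, b² = 32.
a = 7. Vertices at (h ± a, k).

(-17, 10) and (-3, 10)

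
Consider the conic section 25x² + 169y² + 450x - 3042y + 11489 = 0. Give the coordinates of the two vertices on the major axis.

25(x² + 18x) + 169(y² - 18y) = -11489
Completing the square gives 25(x + 9)² + 169(y - 9)² = -11489 + 2025 + 13689 = 4225.
Divide by 4225: (x + 9)²/169 + (y - 9)²/25 = 1
Ellipse, center (-9, 9), major axis horizontal; a² = 169, b² = 25.
a = 13. Vertices at (h ± a, k).

(-22, 9) and (4, 9)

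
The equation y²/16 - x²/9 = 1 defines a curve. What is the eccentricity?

e = 5/4

Center (0, 0). The positive term is the y-term, so the transverse axis is vertical; a² = 16, b² = 9.
c² = a² + b² = 25, so c = 5.
e = c/a = 5/4.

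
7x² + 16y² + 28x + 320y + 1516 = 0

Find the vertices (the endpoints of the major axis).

Rearranging, 7(x² + 4x) + 16(y² + 20y) = -1516.
7(x + 2)² + 16(y + 10)² = -1516 + 28 + 1600 = 112
Divide through by 112 to get (x + 2)²/16 + (y + 10)²/7 = 1.
Ellipse, center (-2, -10), major axis horizontal; a² = 16, b² = 7.
a = 4. Vertices at (h ± a, k).

(-6, -10) and (2, -10)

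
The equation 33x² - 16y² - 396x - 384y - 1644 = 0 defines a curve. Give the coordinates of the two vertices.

Group the x- and y-terms: 33(x² - 12x) -16(y² + 24y) = 1644
Complete the square in x and y: 33(x - 6)² -16(y + 12)² = 1644 + 1188 - 2304 = 528
Divide by 528: (x - 6)²/16 - (y + 12)²/33 = 1
Hyperbola, center (6, -12), transverse axis horizontal; a² = 16, b² = 33.
a = 4. Vertices at (h ± a, k).

(2, -12) and (10, -12)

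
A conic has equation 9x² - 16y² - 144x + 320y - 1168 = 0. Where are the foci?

(3, 10) and (13, 10)

Group the x- and y-terms: 9(x² - 16x) -16(y² - 20y) = 1168
Complete the square: 9(x - 8)² -16(y - 10)² = 1168 + 576 - 1600 = 144
Dividing both sides by 144: (x - 8)²/16 - (y - 10)²/9 = 1
Hyperbola, center (8, 10), transverse axis horizontal; a² = 16, b² = 9.
c² = a² + b² = 16 + 9 = 25, so c = 5.
Foci lie on the horizontal axis through the center: (h ± c, k).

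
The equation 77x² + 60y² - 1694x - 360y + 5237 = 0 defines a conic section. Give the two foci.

Rearranging, 77(x² - 22x) + 60(y² - 6y) = -5237.
Complete the square in x and y: 77(x - 11)² + 60(y - 3)² = -5237 + 9317 + 540 = 4620
Dividing both sides by 4620: (x - 11)²/60 + (y - 3)²/77 = 1
Ellipse, center (11, 3), major axis vertical; a² = 77, b² = 60.
c² = a² - b² = 77 - 60 = 17, so c = √17.
Foci lie on the vertical axis through the center: (h, k ± c).

(11, 3 - √17) and (11, 3 + √17)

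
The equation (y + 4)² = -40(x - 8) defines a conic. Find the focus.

(-2, -4)

Vertex (8, -4); 4p = -40 so p = -10. Opens left.
Focus is p units from the vertex along the axis: (h + p, k).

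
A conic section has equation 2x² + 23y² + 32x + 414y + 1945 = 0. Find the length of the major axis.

2√23

Rearranging, 2(x² + 16x) + 23(y² + 18y) = -1945.
Completing the square gives 2(x + 8)² + 23(y + 9)² = -1945 + 128 + 1863 = 46.
Divide through by 46 to get (x + 8)²/23 + (y + 9)²/2 = 1.
Ellipse, center (-8, -9), major axis horizontal; a² = 23, b² = 2.
a² = 23 so a = √23; the major axis has length 2a = 2√23.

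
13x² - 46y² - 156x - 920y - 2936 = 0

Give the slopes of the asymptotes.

Group: 13(x² - 12x) -46(y² + 20y) = 2936
Completing the square gives 13(x - 6)² -46(y + 10)² = 2936 + 468 - 4600 = -1196.
Divide by -1196: (y + 10)²/26 - (x - 6)²/92 = 1
Hyperbola, center (6, -10), transverse axis vertical; a² = 26, b² = 92.
For a vertical hyperbola the asymptotes have slope ±a/b.
Here that is ±√26/2√23 = ±√598/46.

√598/46 and -√598/46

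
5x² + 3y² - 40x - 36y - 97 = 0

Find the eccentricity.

e = √10/5

Collect terms: 5(x² - 8x) + 3(y² - 12y) = 97
Complete the square in x and y: 5(x - 4)² + 3(y - 6)² = 97 + 80 + 108 = 285
Dividing both sides by 285: (x - 4)²/57 + (y - 6)²/95 = 1
Ellipse, center (4, 6), major axis vertical; a² = 95, b² = 57.
c² = a² - b² = 38, so c = √38.
e = c/a = √38/√95 = √10/5.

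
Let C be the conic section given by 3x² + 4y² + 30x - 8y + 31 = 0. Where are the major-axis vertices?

Group the x- and y-terms: 3(x² + 10x) + 4(y² - 2y) = -31
Complete the square in x and y: 3(x + 5)² + 4(y - 1)² = -31 + 75 + 4 = 48
Dividing both sides by 48: (x + 5)²/16 + (y - 1)²/12 = 1
Ellipse, center (-5, 1), major axis horizontal; a² = 16, b² = 12.
a = 4. Vertices at (h ± a, k).

(-9, 1) and (-1, 1)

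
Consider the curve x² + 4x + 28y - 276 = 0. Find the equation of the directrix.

y = 17

Only x is squared. Complete the square in x: (x + 2)² = -28(y - 10).
Vertex (-2, 10); 4p = -28 so p = -7. Opens down.
Directrix is the horizontal line y = k − p = 10 − (-7) = 17.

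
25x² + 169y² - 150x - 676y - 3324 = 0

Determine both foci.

(-9, 2) and (15, 2)

Group: 25(x² - 6x) + 169(y² - 4y) = 3324
25(x - 3)² + 169(y - 2)² = 3324 + 225 + 676 = 4225
Dividing both sides by 4225: (x - 3)²/169 + (y - 2)²/25 = 1
Ellipse, center (3, 2), major axis horizontal; a² = 169, b² = 25.
c² = a² - b² = 169 - 25 = 144, so c = 12.
Foci lie on the horizontal axis through the center: (h ± c, k).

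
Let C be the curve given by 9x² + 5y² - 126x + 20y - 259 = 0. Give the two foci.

(7, -10) and (7, 6)

Collect terms: 9(x² - 14x) + 5(y² + 4y) = 259
9(x - 7)² + 5(y + 2)² = 259 + 441 + 20 = 720
Divide by 720: (x - 7)²/80 + (y + 2)²/144 = 1
Ellipse, center (7, -2), major axis vertical; a² = 144, b² = 80.
c² = a² - b² = 144 - 80 = 64, so c = 8.
Foci lie on the vertical axis through the center: (h, k ± c).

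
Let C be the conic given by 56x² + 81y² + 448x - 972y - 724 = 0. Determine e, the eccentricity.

e = 5/9

Collect terms: 56(x² + 8x) + 81(y² - 12y) = 724
56(x + 4)² + 81(y - 6)² = 724 + 896 + 2916 = 4536
Dividing both sides by 4536: (x + 4)²/81 + (y - 6)²/56 = 1
Ellipse, center (-4, 6), major axis horizontal; a² = 81, b² = 56.
c² = a² - b² = 25, so c = 5.
e = c/a = 5/9.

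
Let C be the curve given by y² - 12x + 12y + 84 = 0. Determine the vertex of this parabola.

Only y is squared. Complete the square in y: (y + 6)² = 12(x - 4).
Vertex (4, -6); 4p = 12 so p = 3. Opens right.

(4, -6)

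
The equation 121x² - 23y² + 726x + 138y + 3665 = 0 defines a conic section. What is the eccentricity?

e = 12/11

Rearranging, 121(x² + 6x) -23(y² - 6y) = -3665.
Completing the square gives 121(x + 3)² -23(y - 3)² = -3665 + 1089 - 207 = -2783.
Dividing both sides by -2783: (y - 3)²/121 - (x + 3)²/23 = 1
Hyperbola, center (-3, 3), transverse axis vertical; a² = 121, b² = 23.
c² = a² + b² = 144, so c = 12.
e = c/a = 12/11.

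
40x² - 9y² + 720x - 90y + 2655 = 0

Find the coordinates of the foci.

(-16, -5) and (-2, -5)

Group: 40(x² + 18x) -9(y² + 10y) = -2655
Complete the square in x and y: 40(x + 9)² -9(y + 5)² = -2655 + 3240 - 225 = 360
Dividing both sides by 360: (x + 9)²/9 - (y + 5)²/40 = 1
Hyperbola, center (-9, -5), transverse axis horizontal; a² = 9, b² = 40.
c² = a² + b² = 9 + 40 = 49, so c = 7.
Foci lie on the horizontal axis through the center: (h ± c, k).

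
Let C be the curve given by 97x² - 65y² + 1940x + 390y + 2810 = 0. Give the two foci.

Collect terms: 97(x² + 20x) -65(y² - 6y) = -2810
97(x + 10)² -65(y - 3)² = -2810 + 9700 - 585 = 6305
Divide by 6305: (x + 10)²/65 - (y - 3)²/97 = 1
Hyperbola, center (-10, 3), transverse axis horizontal; a² = 65, b² = 97.
c² = a² + b² = 65 + 97 = 162, so c = 9√2.
Foci lie on the horizontal axis through the center: (h ± c, k).

(-10 - 9√2, 3) and (-10 + 9√2, 3)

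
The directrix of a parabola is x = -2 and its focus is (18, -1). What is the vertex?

(8, -1)

The vertex is the midpoint between the focus and the directrix along the axis of symmetry.
Axis is horizontal (directrix is vertical). Vertex x-coordinate = (18 + (-2))/2 = 8; y-coordinate = -1.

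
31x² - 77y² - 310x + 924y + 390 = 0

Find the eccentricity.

e = 6√93/31

31(x² - 10x) -77(y² - 12y) = -390
Complete the square in x and y: 31(x - 5)² -77(y - 6)² = -390 + 775 - 2772 = -2387
Divide through by -2387 to get (y - 6)²/31 - (x - 5)²/77 = 1.
Hyperbola, center (5, 6), transverse axis vertical; a² = 31, b² = 77.
c² = a² + b² = 108, so c = 6√3.
e = c/a = 6√3/√31 = 6√93/31.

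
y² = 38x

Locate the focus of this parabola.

Vertex (0, 0); 4p = 38 so p = 19/2. Opens right.
Focus is p units from the vertex along the axis: (h + p, k).

(19/2, 0)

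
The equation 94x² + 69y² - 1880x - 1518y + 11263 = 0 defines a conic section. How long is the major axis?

94(x² - 20x) + 69(y² - 22y) = -11263
Completing the square gives 94(x - 10)² + 69(y - 11)² = -11263 + 9400 + 8349 = 6486.
Divide through by 6486 to get (x - 10)²/69 + (y - 11)²/94 = 1.
Ellipse, center (10, 11), major axis vertical; a² = 94, b² = 69.
a² = 94 so a = √94; the major axis has length 2a = 2√94.

2√94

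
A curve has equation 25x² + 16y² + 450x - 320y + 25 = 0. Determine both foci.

(-9, 1) and (-9, 19)

Collect terms: 25(x² + 18x) + 16(y² - 20y) = -25
Complete the square in x and y: 25(x + 9)² + 16(y - 10)² = -25 + 2025 + 1600 = 3600
Dividing both sides by 3600: (x + 9)²/144 + (y - 10)²/225 = 1
Ellipse, center (-9, 10), major axis vertical; a² = 225, b² = 144.
c² = a² - b² = 225 - 144 = 81, so c = 9.
Foci lie on the vertical axis through the center: (h, k ± c).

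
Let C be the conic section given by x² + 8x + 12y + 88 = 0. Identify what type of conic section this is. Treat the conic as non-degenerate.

parabola

No xy term. Coefficients of x² and y² are A = 1, C = 0.
Exactly one squared variable ⇒ parabola.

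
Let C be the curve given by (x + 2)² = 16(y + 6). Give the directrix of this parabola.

y = -10

Vertex (-2, -6); 4p = 16 so p = 4. Opens up.
Directrix is the horizontal line y = k − p = -6 − (4) = -10.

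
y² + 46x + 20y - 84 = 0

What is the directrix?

Only y is squared. Complete the square in y: (y + 10)² = -46(x - 4).
Vertex (4, -10); 4p = -46 so p = -23/2. Opens left.
Directrix is the vertical line x = h − p = 4 − (-23/2) = 31/2.

x = 31/2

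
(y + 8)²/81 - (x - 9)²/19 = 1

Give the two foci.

Center (9, -8). The positive term is the y-term, so the transverse axis is vertical; a² = 81, b² = 19.
c² = a² + b² = 81 + 19 = 100, so c = 10.
Foci lie on the vertical axis through the center: (h, k ± c).

(9, -18) and (9, 2)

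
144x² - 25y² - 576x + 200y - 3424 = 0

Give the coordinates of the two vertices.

Group: 144(x² - 4x) -25(y² - 8y) = 3424
Complete the square in x and y: 144(x - 2)² -25(y - 4)² = 3424 + 576 - 400 = 3600
Divide through by 3600 to get (x - 2)²/25 - (y - 4)²/144 = 1.
Hyperbola, center (2, 4), transverse axis horizontal; a² = 25, b² = 144.
a = 5. Vertices at (h ± a, k).

(-3, 4) and (7, 4)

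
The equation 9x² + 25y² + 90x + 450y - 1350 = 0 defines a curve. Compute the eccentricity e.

e = 4/5

Group the x- and y-terms: 9(x² + 10x) + 25(y² + 18y) = 1350
Complete the square in x and y: 9(x + 5)² + 25(y + 9)² = 1350 + 225 + 2025 = 3600
Dividing both sides by 3600: (x + 5)²/400 + (y + 9)²/144 = 1
Ellipse, center (-5, -9), major axis horizontal; a² = 400, b² = 144.
c² = a² - b² = 256, so c = 16.
e = c/a = 16/20 = 4/5.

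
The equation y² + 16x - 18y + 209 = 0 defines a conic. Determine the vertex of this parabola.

Only y is squared. Complete the square in y: (y - 9)² = -16(x + 8).
Vertex (-8, 9); 4p = -16 so p = -4. Opens left.

(-8, 9)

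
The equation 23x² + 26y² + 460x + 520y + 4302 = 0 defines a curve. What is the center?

Rearranging, 23(x² + 20x) + 26(y² + 20y) = -4302.
Completing the square gives 23(x + 10)² + 26(y + 10)² = -4302 + 2300 + 2600 = 598.
Divide through by 598 to get (x + 10)²/26 + (y + 10)²/23 = 1.
Ellipse with center (-10, -10).

(-10, -10)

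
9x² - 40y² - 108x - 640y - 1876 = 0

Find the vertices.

(6, -11) and (6, -5)

9(x² - 12x) -40(y² + 16y) = 1876
Completing the square gives 9(x - 6)² -40(y + 8)² = 1876 + 324 - 2560 = -360.
Dividing both sides by -360: (y + 8)²/9 - (x - 6)²/40 = 1
Hyperbola, center (6, -8), transverse axis vertical; a² = 9, b² = 40.
a = 3. Vertices at (h, k ± a).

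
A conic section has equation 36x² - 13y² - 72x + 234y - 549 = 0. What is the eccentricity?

e = 7/6

36(x² - 2x) -13(y² - 18y) = 549
Complete the square: 36(x - 1)² -13(y - 9)² = 549 + 36 - 1053 = -468
Divide through by -468 to get (y - 9)²/36 - (x - 1)²/13 = 1.
Hyperbola, center (1, 9), transverse axis vertical; a² = 36, b² = 13.
c² = a² + b² = 49, so c = 7.
e = c/a = 7/6.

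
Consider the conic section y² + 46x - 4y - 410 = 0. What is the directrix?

x = 41/2

Only y is squared. Complete the square in y: (y - 2)² = -46(x - 9).
Vertex (9, 2); 4p = -46 so p = -23/2. Opens left.
Directrix is the vertical line x = h − p = 9 − (-23/2) = 41/2.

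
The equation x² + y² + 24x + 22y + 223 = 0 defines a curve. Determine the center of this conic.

(-12, -11)

Rearranging, (x² + 24x) + (y² + 22y) = -223.
Completing the square gives (x + 12)² + (y + 11)² = -223 + 144 + 121 = 42.
So (x + 12)² + (y + 11)² = 42.
Circle centered at (-12, -11) with r² = 42.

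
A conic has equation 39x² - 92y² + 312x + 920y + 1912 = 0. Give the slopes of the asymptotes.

√897/46 and -√897/46

Collect terms: 39(x² + 8x) -92(y² - 10y) = -1912
Complete the square in x and y: 39(x + 4)² -92(y - 5)² = -1912 + 624 - 2300 = -3588
Divide through by -3588 to get (y - 5)²/39 - (x + 4)²/92 = 1.
Hyperbola, center (-4, 5), transverse axis vertical; a² = 39, b² = 92.
For a vertical hyperbola the asymptotes have slope ±a/b.
Here that is ±√39/2√23 = ±√897/46.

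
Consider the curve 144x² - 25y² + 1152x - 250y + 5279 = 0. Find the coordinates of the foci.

Group: 144(x² + 8x) -25(y² + 10y) = -5279
144(x + 4)² -25(y + 5)² = -5279 + 2304 - 625 = -3600
Divide through by -3600 to get (y + 5)²/144 - (x + 4)²/25 = 1.
Hyperbola, center (-4, -5), transverse axis vertical; a² = 144, b² = 25.
c² = a² + b² = 144 + 25 = 169, so c = 13.
Foci lie on the vertical axis through the center: (h, k ± c).

(-4, -18) and (-4, 8)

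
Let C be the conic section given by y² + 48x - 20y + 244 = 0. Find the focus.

(-15, 10)

Only y is squared. Complete the square in y: (y - 10)² = -48(x + 3).
Vertex (-3, 10); 4p = -48 so p = -12. Opens left.
Focus is p units from the vertex along the axis: (h + p, k).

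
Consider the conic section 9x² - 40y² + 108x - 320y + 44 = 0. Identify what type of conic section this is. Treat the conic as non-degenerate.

hyperbola

No xy term. Coefficients of x² and y² are A = 9, C = -40.
A and C have opposite signs ⇒ hyperbola.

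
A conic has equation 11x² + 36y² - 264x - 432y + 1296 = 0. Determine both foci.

Rearranging, 11(x² - 24x) + 36(y² - 12y) = -1296.
Complete the square in x and y: 11(x - 12)² + 36(y - 6)² = -1296 + 1584 + 1296 = 1584
Divide through by 1584 to get (x - 12)²/144 + (y - 6)²/44 = 1.
Ellipse, center (12, 6), major axis horizontal; a² = 144, b² = 44.
c² = a² - b² = 144 - 44 = 100, so c = 10.
Foci lie on the horizontal axis through the center: (h ± c, k).

(2, 6) and (22, 6)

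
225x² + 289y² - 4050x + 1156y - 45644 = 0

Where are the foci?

(1, -2) and (17, -2)

Group: 225(x² - 18x) + 289(y² + 4y) = 45644
Complete the square in x and y: 225(x - 9)² + 289(y + 2)² = 45644 + 18225 + 1156 = 65025
Divide by 65025: (x - 9)²/289 + (y + 2)²/225 = 1
Ellipse, center (9, -2), major axis horizontal; a² = 289, b² = 225.
c² = a² - b² = 289 - 225 = 64, so c = 8.
Foci lie on the horizontal axis through the center: (h ± c, k).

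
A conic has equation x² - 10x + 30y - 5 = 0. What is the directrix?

Only x is squared. Complete the square in x: (x - 5)² = -30(y - 1).
Vertex (5, 1); 4p = -30 so p = -15/2. Opens down.
Directrix is the horizontal line y = k − p = 1 − (-15/2) = 17/2.

y = 17/2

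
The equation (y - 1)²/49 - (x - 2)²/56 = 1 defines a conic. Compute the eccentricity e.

e = √105/7

Center (2, 1). The positive term is the y-term, so the transverse axis is vertical; a² = 49, b² = 56.
c² = a² + b² = 105, so c = √105.
e = c/a = √105/7.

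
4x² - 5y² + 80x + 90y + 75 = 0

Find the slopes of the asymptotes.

2√5/5 and -2√5/5

Rearranging, 4(x² + 20x) -5(y² - 18y) = -75.
Complete the square in x and y: 4(x + 10)² -5(y - 9)² = -75 + 400 - 405 = -80
Divide through by -80 to get (y - 9)²/16 - (x + 10)²/20 = 1.
Hyperbola, center (-10, 9), transverse axis vertical; a² = 16, b² = 20.
For a vertical hyperbola the asymptotes have slope ±a/b.
Here that is ±4/2√5 = ±2√5/5.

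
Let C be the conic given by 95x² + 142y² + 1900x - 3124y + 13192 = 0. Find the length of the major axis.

Group the x- and y-terms: 95(x² + 20x) + 142(y² - 22y) = -13192
Complete the square: 95(x + 10)² + 142(y - 11)² = -13192 + 9500 + 17182 = 13490
Divide through by 13490 to get (x + 10)²/142 + (y - 11)²/95 = 1.
Ellipse, center (-10, 11), major axis horizontal; a² = 142, b² = 95.
a² = 142 so a = √142; the major axis has length 2a = 2√142.

2√142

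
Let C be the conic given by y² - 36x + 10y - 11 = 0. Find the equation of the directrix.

x = -10

Only y is squared. Complete the square in y: (y + 5)² = 36(x + 1).
Vertex (-1, -5); 4p = 36 so p = 9. Opens right.
Directrix is the vertical line x = h − p = -1 − (9) = -10.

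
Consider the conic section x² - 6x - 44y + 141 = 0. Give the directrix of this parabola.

Only x is squared. Complete the square in x: (x - 3)² = 44(y - 3).
Vertex (3, 3); 4p = 44 so p = 11. Opens up.
Directrix is the horizontal line y = k − p = 3 − (11) = -8.

y = -8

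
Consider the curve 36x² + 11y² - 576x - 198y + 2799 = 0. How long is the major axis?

Collect terms: 36(x² - 16x) + 11(y² - 18y) = -2799
36(x - 8)² + 11(y - 9)² = -2799 + 2304 + 891 = 396
Divide by 396: (x - 8)²/11 + (y - 9)²/36 = 1
Ellipse, center (8, 9), major axis vertical; a² = 36, b² = 11.
a² = 36 so a = 6; the major axis has length 2a = 12.

12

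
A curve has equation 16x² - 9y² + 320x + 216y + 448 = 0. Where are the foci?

(-10, 7) and (-10, 17)

Collect terms: 16(x² + 20x) -9(y² - 24y) = -448
16(x + 10)² -9(y - 12)² = -448 + 1600 - 1296 = -144
Dividing both sides by -144: (y - 12)²/16 - (x + 10)²/9 = 1
Hyperbola, center (-10, 12), transverse axis vertical; a² = 16, b² = 9.
c² = a² + b² = 16 + 9 = 25, so c = 5.
Foci lie on the vertical axis through the center: (h, k ± c).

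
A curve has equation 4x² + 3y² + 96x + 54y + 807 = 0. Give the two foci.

4(x² + 24x) + 3(y² + 18y) = -807
Completing the square gives 4(x + 12)² + 3(y + 9)² = -807 + 576 + 243 = 12.
Dividing both sides by 12: (x + 12)²/3 + (y + 9)²/4 = 1
Ellipse, center (-12, -9), major axis vertical; a² = 4, b² = 3.
c² = a² - b² = 4 - 3 = 1, so c = 1.
Foci lie on the vertical axis through the center: (h, k ± c).

(-12, -10) and (-12, -8)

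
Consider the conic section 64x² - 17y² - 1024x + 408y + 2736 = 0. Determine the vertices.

Group the x- and y-terms: 64(x² - 16x) -17(y² - 24y) = -2736
Complete the square in x and y: 64(x - 8)² -17(y - 12)² = -2736 + 4096 - 2448 = -1088
Divide through by -1088 to get (y - 12)²/64 - (x - 8)²/17 = 1.
Hyperbola, center (8, 12), transverse axis vertical; a² = 64, b² = 17.
a = 8. Vertices at (h, k ± a).

(8, 4) and (8, 20)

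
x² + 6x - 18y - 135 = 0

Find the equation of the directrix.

Only x is squared. Complete the square in x: (x + 3)² = 18(y + 8).
Vertex (-3, -8); 4p = 18 so p = 9/2. Opens up.
Directrix is the horizontal line y = k − p = -8 − (9/2) = -25/2.

y = -25/2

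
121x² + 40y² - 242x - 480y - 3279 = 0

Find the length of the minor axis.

Rearranging, 121(x² - 2x) + 40(y² - 12y) = 3279.
Complete the square: 121(x - 1)² + 40(y - 6)² = 3279 + 121 + 1440 = 4840
Divide by 4840: (x - 1)²/40 + (y - 6)²/121 = 1
Ellipse, center (1, 6), major axis vertical; a² = 121, b² = 40.
b² = 40 so b = 2√10; the minor axis has length 2b = 4√10.

4√10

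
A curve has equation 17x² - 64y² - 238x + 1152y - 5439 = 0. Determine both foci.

Group: 17(x² - 14x) -64(y² - 18y) = 5439
Complete the square: 17(x - 7)² -64(y - 9)² = 5439 + 833 - 5184 = 1088
Divide through by 1088 to get (x - 7)²/64 - (y - 9)²/17 = 1.
Hyperbola, center (7, 9), transverse axis horizontal; a² = 64, b² = 17.
c² = a² + b² = 64 + 17 = 81, so c = 9.
Foci lie on the horizontal axis through the center: (h ± c, k).

(-2, 9) and (16, 9)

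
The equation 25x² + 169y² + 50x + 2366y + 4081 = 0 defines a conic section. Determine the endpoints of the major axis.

(-14, -7) and (12, -7)

Group the x- and y-terms: 25(x² + 2x) + 169(y² + 14y) = -4081
Complete the square: 25(x + 1)² + 169(y + 7)² = -4081 + 25 + 8281 = 4225
Divide through by 4225 to get (x + 1)²/169 + (y + 7)²/25 = 1.
Ellipse, center (-1, -7), major axis horizontal; a² = 169, b² = 25.
a = 13. Vertices at (h ± a, k).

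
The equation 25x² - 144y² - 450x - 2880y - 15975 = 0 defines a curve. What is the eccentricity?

e = 13/12

25(x² - 18x) -144(y² + 20y) = 15975
Complete the square in x and y: 25(x - 9)² -144(y + 10)² = 15975 + 2025 - 14400 = 3600
Divide by 3600: (x - 9)²/144 - (y + 10)²/25 = 1
Hyperbola, center (9, -10), transverse axis horizontal; a² = 144, b² = 25.
c² = a² + b² = 169, so c = 13.
e = c/a = 13/12.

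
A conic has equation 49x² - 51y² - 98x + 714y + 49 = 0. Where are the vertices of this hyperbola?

Collect terms: 49(x² - 2x) -51(y² - 14y) = -49
Complete the square in x and y: 49(x - 1)² -51(y - 7)² = -49 + 49 - 2499 = -2499
Divide by -2499: (y - 7)²/49 - (x - 1)²/51 = 1
Hyperbola, center (1, 7), transverse axis vertical; a² = 49, b² = 51.
a = 7. Vertices at (h, k ± a).

(1, 0) and (1, 14)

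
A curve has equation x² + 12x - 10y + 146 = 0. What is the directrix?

y = 17/2

Only x is squared. Complete the square in x: (x + 6)² = 10(y - 11).
Vertex (-6, 11); 4p = 10 so p = 5/2. Opens up.
Directrix is the horizontal line y = k − p = 11 − (5/2) = 17/2.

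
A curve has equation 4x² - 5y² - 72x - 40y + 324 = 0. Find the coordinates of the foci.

Collect terms: 4(x² - 18x) -5(y² + 8y) = -324
Complete the square in x and y: 4(x - 9)² -5(y + 4)² = -324 + 324 - 80 = -80
Dividing both sides by -80: (y + 4)²/16 - (x - 9)²/20 = 1
Hyperbola, center (9, -4), transverse axis vertical; a² = 16, b² = 20.
c² = a² + b² = 16 + 20 = 36, so c = 6.
Foci lie on the vertical axis through the center: (h, k ± c).

(9, -10) and (9, 2)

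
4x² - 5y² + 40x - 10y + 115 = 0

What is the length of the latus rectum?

5

Group: 4(x² + 10x) -5(y² + 2y) = -115
Complete the square in x and y: 4(x + 5)² -5(y + 1)² = -115 + 100 - 5 = -20
Dividing both sides by -20: (y + 1)²/4 - (x + 5)²/5 = 1
Hyperbola, center (-5, -1), transverse axis vertical; a² = 4, b² = 5.
Latus rectum length = 2b²/a = 2·5/2 = 5.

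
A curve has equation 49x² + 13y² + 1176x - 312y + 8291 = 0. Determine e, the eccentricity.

e = 6/7

Group the x- and y-terms: 49(x² + 24x) + 13(y² - 24y) = -8291
Complete the square in x and y: 49(x + 12)² + 13(y - 12)² = -8291 + 7056 + 1872 = 637
Divide by 637: (x + 12)²/13 + (y - 12)²/49 = 1
Ellipse, center (-12, 12), major axis vertical; a² = 49, b² = 13.
c² = a² - b² = 36, so c = 6.
e = c/a = 6/7.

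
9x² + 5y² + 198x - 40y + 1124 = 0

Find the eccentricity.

e = 2/3

9(x² + 22x) + 5(y² - 8y) = -1124
9(x + 11)² + 5(y - 4)² = -1124 + 1089 + 80 = 45
Divide by 45: (x + 11)²/5 + (y - 4)²/9 = 1
Ellipse, center (-11, 4), major axis vertical; a² = 9, b² = 5.
c² = a² - b² = 4, so c = 2.
e = c/a = 2/3.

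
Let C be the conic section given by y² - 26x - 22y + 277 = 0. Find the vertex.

Only y is squared. Complete the square in y: (y - 11)² = 26(x - 6).
Vertex (6, 11); 4p = 26 so p = 13/2. Opens right.

(6, 11)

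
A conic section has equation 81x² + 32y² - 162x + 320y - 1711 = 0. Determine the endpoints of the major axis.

(1, -14) and (1, 4)

Group the x- and y-terms: 81(x² - 2x) + 32(y² + 10y) = 1711
Completing the square gives 81(x - 1)² + 32(y + 5)² = 1711 + 81 + 800 = 2592.
Divide by 2592: (x - 1)²/32 + (y + 5)²/81 = 1
Ellipse, center (1, -5), major axis vertical; a² = 81, b² = 32.
a = 9. Vertices at (h, k ± a).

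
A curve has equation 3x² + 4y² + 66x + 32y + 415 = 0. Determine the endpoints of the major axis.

Collect terms: 3(x² + 22x) + 4(y² + 8y) = -415
Complete the square: 3(x + 11)² + 4(y + 4)² = -415 + 363 + 64 = 12
Divide by 12: (x + 11)²/4 + (y + 4)²/3 = 1
Ellipse, center (-11, -4), major axis horizontal; a² = 4, b² = 3.
a = 2. Vertices at (h ± a, k).

(-13, -4) and (-9, -4)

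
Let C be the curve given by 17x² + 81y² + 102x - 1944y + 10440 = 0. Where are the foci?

(-11, 12) and (5, 12)

Group: 17(x² + 6x) + 81(y² - 24y) = -10440
17(x + 3)² + 81(y - 12)² = -10440 + 153 + 11664 = 1377
Divide by 1377: (x + 3)²/81 + (y - 12)²/17 = 1
Ellipse, center (-3, 12), major axis horizontal; a² = 81, b² = 17.
c² = a² - b² = 81 - 17 = 64, so c = 8.
Foci lie on the horizontal axis through the center: (h ± c, k).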